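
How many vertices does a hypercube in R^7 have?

Each vertex is a binary string of length 7, so there are 2^7 = 128.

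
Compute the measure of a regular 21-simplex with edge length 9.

V = (9^21 / 21!) · √((21+1) / 2^21) ≈ 0.00693658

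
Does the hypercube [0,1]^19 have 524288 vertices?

True. The 19-cube has 2^19 = 524288 vertices.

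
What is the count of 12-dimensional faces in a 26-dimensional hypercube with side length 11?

An n-cube has C(n,k)·2^(n-k) k-faces. Here C(26,12)·2^14 = 9657700·16384 = 158231756800.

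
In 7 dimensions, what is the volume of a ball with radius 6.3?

Volume = π^{7/2}·(6.3)^7/Γ(9/2) ≈ 1.86108e+06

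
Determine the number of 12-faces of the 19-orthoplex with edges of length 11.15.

Number of 12-faces = 2^(12+1) · C(19,12+1) = 8192 · 27132 = 222265344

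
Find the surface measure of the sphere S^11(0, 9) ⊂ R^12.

S_12(9) = 2·π^(12/2)·(9)^11 / Γ(12/2) = 10460353203·π^6/20 ≈ 5.02824e+11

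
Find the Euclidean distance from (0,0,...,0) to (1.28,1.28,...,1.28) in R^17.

The space diagonal of an n-cube of side s is s√n. Here 1.28·√17 ≈ 5.27758.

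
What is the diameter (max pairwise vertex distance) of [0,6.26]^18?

Diagonal = √18 · 6.26 ≈ 26.5589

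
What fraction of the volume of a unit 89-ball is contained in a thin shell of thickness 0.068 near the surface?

V(inner)/V(outer) = ((1-0.068)/1)^89 ≈ 0.001897, so the shell fraction is 0.998103.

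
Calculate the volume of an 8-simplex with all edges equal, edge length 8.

Volume = 8^8 · √(9/2^8) / 8! ≈ 78.019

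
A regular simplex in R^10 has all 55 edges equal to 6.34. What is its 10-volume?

Volume = 6.34^10 · √(11/2^10) / 10! ≈ 2.99693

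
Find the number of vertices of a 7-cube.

Number of vertices = 2^7 = 128.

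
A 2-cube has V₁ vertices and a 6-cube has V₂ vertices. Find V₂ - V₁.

V₁ = 2^2 = 4. V₂ = 2^6 = 64. V₂ - V₁ = 60.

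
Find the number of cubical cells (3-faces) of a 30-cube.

Number of 3-faces = C(30,3) · 2^(30-3) = 4060 · 134217728 = 544923975680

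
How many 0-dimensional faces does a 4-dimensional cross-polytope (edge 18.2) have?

Number of 0-faces = 2^(0+1) · C(4,0+1) = 2 · 4 = 8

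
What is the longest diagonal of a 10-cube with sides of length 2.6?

The space diagonal of an n-cube of side s is s√n. Here 2.6·√10 ≈ 8.22192.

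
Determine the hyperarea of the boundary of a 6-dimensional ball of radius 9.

|∂B_6(9)| = 59049·π^3 ≈ 1.83089e+06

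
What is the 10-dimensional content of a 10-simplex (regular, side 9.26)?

For a regular n-simplex with edge a, V = (a^n / n!)·√((n+1)/2^n). With a=9.26, n=10: V ≈ 132.402.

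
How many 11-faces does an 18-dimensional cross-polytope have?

Each 11-face is the convex hull of 12 vertices, one chosen as ±e_i from each of 12 distinct axes: 2^12·C(18,12) = 76038144.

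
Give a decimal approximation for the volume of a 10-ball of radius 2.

V = 128·π^5/15 ≈ 2611.37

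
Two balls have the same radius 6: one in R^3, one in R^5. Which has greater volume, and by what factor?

V_3(6) ≈ 904.779, V_5(6) ≈ 40931.2. The 5-ball is larger by a factor of 45.24.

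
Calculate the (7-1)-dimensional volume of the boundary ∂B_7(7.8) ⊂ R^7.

|∂B_7(7.8)| ≈ 7.44811e+06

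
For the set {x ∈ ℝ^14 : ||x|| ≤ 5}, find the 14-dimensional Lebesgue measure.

Volume = π^{14/2}·(5)^14/Γ(8) = 1220703125·π^7/1008 ≈ 3.65762e+09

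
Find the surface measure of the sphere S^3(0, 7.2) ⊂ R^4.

The surface area of an n-ball is 2π^(n/2) r^(n-1) / Γ(n/2). For n=4, r=7.2: 7367.62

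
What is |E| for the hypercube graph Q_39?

Number of 1-faces = C(39,1)·2^(39-1) = 39·274877906944 = 10720238370816.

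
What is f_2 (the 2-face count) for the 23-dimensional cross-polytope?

Each 2-face is the convex hull of 3 vertices, one chosen as ±e_i from each of 3 distinct axes: 2^3·C(23,3) = 14168.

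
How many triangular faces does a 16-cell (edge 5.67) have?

Number of 2-faces = 2^(2+1) · C(4,2+1) = 8 · 4 = 32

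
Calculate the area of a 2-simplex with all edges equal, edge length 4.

Area = (√3/4) · 4² = 6.9282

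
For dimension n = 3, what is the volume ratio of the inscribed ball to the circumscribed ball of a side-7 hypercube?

V_in/V_out = n^(-n/2) = 3^(-3/2) ≈ 0.19245.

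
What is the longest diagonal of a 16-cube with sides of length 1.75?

||(1.75,1.75,...,1.75)|| = √(16)·1.75 = 7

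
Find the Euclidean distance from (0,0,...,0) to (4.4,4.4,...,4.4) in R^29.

d = √(4.4² + 4.4² + ... + 4.4²) [29 terms] = √(29·4.4²) = 4.4√29 ≈ 23.6947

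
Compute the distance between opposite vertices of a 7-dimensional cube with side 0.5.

The space diagonal of an n-cube of side s is s√n. Here 0.5·√7 ≈ 1.32288.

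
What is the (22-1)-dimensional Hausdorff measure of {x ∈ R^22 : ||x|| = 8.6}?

S_22(8.6) = 2·π^(22/2)·(8.6)^21 / Γ(22/2) ≈ 6.82941e+18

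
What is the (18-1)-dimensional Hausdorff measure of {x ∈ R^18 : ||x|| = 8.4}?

|∂B_18(8.4)| ≈ 7.63143e+15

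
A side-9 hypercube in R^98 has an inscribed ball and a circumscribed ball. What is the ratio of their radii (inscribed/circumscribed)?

r_in = 9/2 (half the side); r_out = 9√98/2 (half the diagonal). Ratio = 1/√98 ≈ 0.101015.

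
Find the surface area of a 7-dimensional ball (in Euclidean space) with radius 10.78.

The surface area of an n-ball is 2π^(n/2) r^(n-1) / Γ(n/2). For n=7, r=10.78: 5.19028e+07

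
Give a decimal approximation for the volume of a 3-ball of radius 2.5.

The n-ball volume is π^(n/2)·r^n/Γ(n/2+1). With n=3, r=2.5: V = 125·π/6 ≈ 65.4498.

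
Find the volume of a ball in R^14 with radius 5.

V_14(5) = π^(14/2) · (5)^14 / Γ(14/2 + 1) = 1220703125·π^7/1008 ≈ 3.65762e+09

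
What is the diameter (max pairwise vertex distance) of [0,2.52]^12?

d = √(2.52² + 2.52² + ... + 2.52²) [12 terms] = √(12·2.52²) = 2.52√12 ≈ 8.72954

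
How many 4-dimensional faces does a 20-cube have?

An n-cube has C(n,k)·2^(n-k) k-faces. Here C(20,4)·2^16 = 4845·65536 = 317521920.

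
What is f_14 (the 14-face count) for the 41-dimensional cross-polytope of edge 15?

Number of 14-faces = 2^(14+1) · C(41,14+1) = 32768 · 63432274896 = 2078548783792128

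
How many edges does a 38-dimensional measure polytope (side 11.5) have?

An n-cube has n·2^(n-1) edges. With n = 38: 38·137438953472 = 5222680231936.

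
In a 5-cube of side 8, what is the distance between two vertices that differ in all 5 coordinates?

d = √(8² + 8² + ... + 8²) [5 terms] = √(5·8²) = 8√5 ≈ 17.8885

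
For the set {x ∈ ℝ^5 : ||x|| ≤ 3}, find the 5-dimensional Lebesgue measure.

Volume = π^{5/2}·(3)^5/Γ(7/2) = 648·π^2/5 ≈ 1279.1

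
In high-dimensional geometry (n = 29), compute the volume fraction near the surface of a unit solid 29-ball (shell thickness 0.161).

1 - (1-0.161)^29 ≈ 0.993847 ≈ 99.38%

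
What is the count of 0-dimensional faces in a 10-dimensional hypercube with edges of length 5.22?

f_0(10-cube) = (10 choose 0) · 2^10 = 1024.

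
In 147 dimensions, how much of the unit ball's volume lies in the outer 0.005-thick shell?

1 - (1-0.005)^147 ≈ 0.521378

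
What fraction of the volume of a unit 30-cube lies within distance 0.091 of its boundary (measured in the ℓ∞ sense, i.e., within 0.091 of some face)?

1 - (1 - 2·0.091)^30 = 1 - 0.818^30 ≈ 0.997587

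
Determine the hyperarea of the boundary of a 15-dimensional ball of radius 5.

S_15(5) = 2·π^(15/2)·(5)^14 / Γ(15/2) = 312500000000·π^7/27027 ≈ 3.49222e+10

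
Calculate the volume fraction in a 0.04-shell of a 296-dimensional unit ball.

1 - (1-0.04)^296 ≈ 0.999994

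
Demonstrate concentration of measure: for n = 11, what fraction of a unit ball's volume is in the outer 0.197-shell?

1 - (1-0.197)^11 ≈ 0.91049 ≈ 91.05%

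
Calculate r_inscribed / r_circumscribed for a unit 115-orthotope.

Ratio = (s/2)/(s√115/2) = 115^(-1/2) ≈ 0.0932505.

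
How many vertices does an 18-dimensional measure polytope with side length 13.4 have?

Each vertex is a binary string of length 18, so there are 2^18 = 262144.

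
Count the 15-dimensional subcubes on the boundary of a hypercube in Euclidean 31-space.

Number of 15-faces = C(31,15) · 2^(31-15) = 300540195 · 65536 = 19696202219520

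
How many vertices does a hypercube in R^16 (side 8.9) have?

Each vertex is a binary string of length 16, so there are 2^16 = 65536.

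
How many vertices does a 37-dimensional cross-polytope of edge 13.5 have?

The 37-dimensional cross-polytope has 2n = 2·37 = 74 vertices.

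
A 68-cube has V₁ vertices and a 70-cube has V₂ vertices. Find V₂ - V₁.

V₁ = 2^68 = 295147905179352825856. V₂ = 2^70 = 1180591620717411303424. V₂ - V₁ = 885443715538058477568.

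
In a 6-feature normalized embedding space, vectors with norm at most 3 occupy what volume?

Volume = π^{6/2}·(3)^6/Γ(4) = 243·π^3/2 ≈ 3767.26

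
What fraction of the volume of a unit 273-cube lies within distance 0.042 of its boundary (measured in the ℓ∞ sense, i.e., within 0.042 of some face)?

The inner cube has side 1-2·0.042 = 0.916 and volume (0.916)^273 ≈ 3.958e-11, so the shell holds 1 - 3.958e-11 of the volume.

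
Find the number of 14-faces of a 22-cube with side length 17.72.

f_14(22-cube) = (22 choose 14) · 2^8 = 81861120.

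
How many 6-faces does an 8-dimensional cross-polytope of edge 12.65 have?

f_6(8-orthoplex) = 2^7 · (8 choose 7) = 1024.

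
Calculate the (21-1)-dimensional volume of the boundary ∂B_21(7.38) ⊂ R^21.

S = n·V_n(r)/r = 21·V_21(7.38)/7.38 (volume-to-surface relation), giving 6.72813e+16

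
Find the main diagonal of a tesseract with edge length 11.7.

The space diagonal of an n-cube of side s is s√n. Here 11.7·√4 = 23.4.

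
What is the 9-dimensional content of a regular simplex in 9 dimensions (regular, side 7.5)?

V_9 = √(10) · 7.5^9 / (9! · 2^(9/2)) ≈ 28.917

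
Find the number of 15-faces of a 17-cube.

An n-cube has C(n,k)·2^(n-k) k-faces. Here C(17,15)·2^2 = 136·4 = 544.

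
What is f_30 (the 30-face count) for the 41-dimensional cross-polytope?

Each 30-face is the convex hull of 31 vertices, one chosen as ±e_i from each of 31 distinct axes: 2^31·C(41,31) = 2407542646462480384.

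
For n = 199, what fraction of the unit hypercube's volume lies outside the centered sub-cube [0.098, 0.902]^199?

1 - (1 - 2·0.098)^199 = 1 - 0.804^199 ≈ 1 - 1.399e-19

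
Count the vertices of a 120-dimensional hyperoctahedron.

The 120-dimensional cross-polytope has 2n = 2·120 = 240 vertices.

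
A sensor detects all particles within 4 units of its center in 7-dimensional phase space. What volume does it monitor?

V = 262144·π^3/105 ≈ 77410.6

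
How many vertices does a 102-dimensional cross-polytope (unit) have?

An n-cross-polytope has 2n vertices; here n = 102, giving 204.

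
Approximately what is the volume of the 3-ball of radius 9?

V_3(9) = π^(3/2) · (9)^3 / Γ(3/2 + 1) = 972·π ≈ 3053.63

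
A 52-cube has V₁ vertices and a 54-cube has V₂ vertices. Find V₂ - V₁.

V₁ = 2^52 = 4503599627370496. V₂ = 2^54 = 18014398509481984. V₂ - V₁ = 13510798882111488.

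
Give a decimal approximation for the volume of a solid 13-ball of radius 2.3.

V_13(2.3) = π^(13/2) · (2.3)^13 / Γ(13/2 + 1) ≈ 45899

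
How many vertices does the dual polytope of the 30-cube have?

Number of vertices = 2n = 60.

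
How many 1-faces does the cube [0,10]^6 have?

The 6-cube has n·2^(n-1) = 6·2^5 = 6·32 = 192 edges.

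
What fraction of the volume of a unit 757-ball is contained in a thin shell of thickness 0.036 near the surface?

Shell fraction = 1 - (1-0.036)^757 ≈ 1 - 8.837e-13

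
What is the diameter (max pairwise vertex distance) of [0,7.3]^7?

The space diagonal of an n-cube of side s is s√n. Here 7.3·√7 ≈ 19.314.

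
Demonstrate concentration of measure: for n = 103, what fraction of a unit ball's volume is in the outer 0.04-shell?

1 - (1-0.04)^103 ≈ 0.985074 ≈ 98.51%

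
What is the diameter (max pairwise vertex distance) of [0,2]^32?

d = √(2² + 2² + ... + 2²) [32 terms] = √(32·2²) = 2√32 ≈ 11.3137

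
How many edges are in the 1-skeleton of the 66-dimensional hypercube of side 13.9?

An n-cube has n·2^(n-1) edges. With n = 66: 66·36893488147419103232 = 2434970217729660813312.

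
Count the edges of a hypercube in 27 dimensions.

An n-cube has n·2^(n-1) edges. With n = 27: 27·67108864 = 1811939328.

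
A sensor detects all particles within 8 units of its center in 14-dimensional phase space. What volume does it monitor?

The n-ball volume is π^(n/2)·r^n/Γ(n/2+1). With n=14, r=8: V = 274877906944·π^7/315 ≈ 2.63559e+12.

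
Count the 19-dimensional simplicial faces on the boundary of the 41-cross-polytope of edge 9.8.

Number of 19-faces = 2^(19+1) · C(41,19+1) = 1048576 · 269128937220 = 282202144474398720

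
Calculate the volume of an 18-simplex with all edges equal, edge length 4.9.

Volume = 4.9^18 · √(19/2^18) / 18! ≈ 3.52611e-06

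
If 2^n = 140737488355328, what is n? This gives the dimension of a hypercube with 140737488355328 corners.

2^n = 140737488355328 ⇒ n = log_2(140737488355328) = 47.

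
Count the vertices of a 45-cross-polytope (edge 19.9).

The vertices are ±e_1, ..., ±e_45, so there are 2·45 = 90.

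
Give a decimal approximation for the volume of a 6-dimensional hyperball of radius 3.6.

Volume = π^{6/2}·(3.6)^6/Γ(4) ≈ 11249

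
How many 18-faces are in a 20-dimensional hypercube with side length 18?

f_18(20-cube) = (20 choose 18) · 2^2 = 760.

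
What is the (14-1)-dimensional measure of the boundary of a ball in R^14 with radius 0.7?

|∂B_14(0.7)| ≈ 0.081287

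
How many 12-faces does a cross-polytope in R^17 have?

f_12(17-orthoplex) = 2^13 · (17 choose 13) = 19496960.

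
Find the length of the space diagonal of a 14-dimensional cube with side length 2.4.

Diagonal = √14 · 2.4 ≈ 8.97998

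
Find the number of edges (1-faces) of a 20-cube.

Choose 1 of 20 axes to span the face (C(20,1) = 20 ways), then fix each of the remaining 19 coordinates at one of its two extreme values (2^19 = 524288 ways): 20·524288 = 10485760.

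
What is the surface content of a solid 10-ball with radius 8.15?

The surface area of an n-ball is 2π^(n/2) r^(n-1) / Γ(n/2). For n=10, r=8.15: 4.04563e+09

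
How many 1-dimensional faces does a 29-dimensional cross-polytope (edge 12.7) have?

Number of 1-faces = 2^(1+1) · C(29,1+1) = 4 · 406 = 1624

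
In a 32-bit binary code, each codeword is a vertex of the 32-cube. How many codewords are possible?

The 32-cube has 2^32 = 4294967296 vertices.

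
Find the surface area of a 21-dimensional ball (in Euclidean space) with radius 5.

S = n·V_n(r)/r = 21·V_21(5)/5 (volume-to-surface relation), giving 7812500000000000·π^10/26189163 ≈ 2.79362e+13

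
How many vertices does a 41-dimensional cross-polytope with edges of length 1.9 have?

An n-cross-polytope has 2n vertices; here n = 41, giving 82.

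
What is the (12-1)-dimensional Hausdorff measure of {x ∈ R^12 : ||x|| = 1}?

S_12(1) = 2·π^(12/2)·(1)^11 / Γ(12/2) = π^6/60 ≈ 16.0232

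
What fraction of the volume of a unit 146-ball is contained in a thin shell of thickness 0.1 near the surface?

1 - (1-0.1)^146 ≈ 0.9999997914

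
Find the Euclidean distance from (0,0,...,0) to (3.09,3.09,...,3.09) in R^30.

d = √(3.09² + 3.09² + ... + 3.09²) [30 terms] = √(30·3.09²) = 3.09√30 ≈ 16.9246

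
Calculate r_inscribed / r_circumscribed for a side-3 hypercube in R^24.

For an n-cube of any side s, the inradius is s/2 and the circumradius is s√n/2, so the ratio is 1/√24 ≈ 0.204124.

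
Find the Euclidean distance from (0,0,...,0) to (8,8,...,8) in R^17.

||(8,8,...,8)|| = √(17)·8 ≈ 32.9848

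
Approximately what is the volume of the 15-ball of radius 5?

V = 312500000000·π^7/81081 ≈ 1.16407e+10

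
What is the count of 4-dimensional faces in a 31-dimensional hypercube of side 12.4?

Number of 4-faces = C(31,4) · 2^(31-4) = 31465 · 134217728 = 4223160811520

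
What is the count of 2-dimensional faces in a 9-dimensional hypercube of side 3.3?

Choose 2 of 9 axes to span the face (C(9,2) = 36 ways), then fix each of the remaining 7 coordinates at one of its two extreme values (2^7 = 128 ways): 36·128 = 4608.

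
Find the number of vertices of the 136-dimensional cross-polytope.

The 136-dimensional cross-polytope has 2n = 2·136 = 272 vertices.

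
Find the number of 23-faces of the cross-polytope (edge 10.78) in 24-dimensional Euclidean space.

f_23(24-orthoplex) = 2^24 · (24 choose 24) = 16777216.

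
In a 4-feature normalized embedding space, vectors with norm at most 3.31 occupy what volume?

V_4(3.31) = π^(4/2) · (3.31)^4 / Γ(4/2 + 1) ≈ 592.355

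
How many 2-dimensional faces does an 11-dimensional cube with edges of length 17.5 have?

An n-cube has C(n,k)·2^(n-k) k-faces. Here C(11,2)·2^9 = 55·512 = 28160.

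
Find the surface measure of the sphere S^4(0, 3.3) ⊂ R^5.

|∂B_5(3.3)| ≈ 3121.22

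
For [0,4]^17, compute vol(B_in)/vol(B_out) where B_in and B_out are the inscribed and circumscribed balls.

Volume scales as r^n, and r_in/r_out = 1/√17, giving (1/√17)^17 ≈ 3.47684e-11.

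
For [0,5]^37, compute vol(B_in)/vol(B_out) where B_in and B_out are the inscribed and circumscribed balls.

V_in/V_out = n^(-n/2) = 37^(-37/2) ≈ 9.73348e-30.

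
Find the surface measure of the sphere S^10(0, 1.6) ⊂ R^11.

|∂B_11(1.6)| ≈ 2278.75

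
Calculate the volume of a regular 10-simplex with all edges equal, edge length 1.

V = (1^10 / 10!) · √((10+1) / 2^10) ≈ 2.85617e-08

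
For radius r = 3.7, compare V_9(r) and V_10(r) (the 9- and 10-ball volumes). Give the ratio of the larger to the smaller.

V_9(3.7) ≈ 428680, V_10(3.7) ≈ 1.22627e+06. The 10-ball is larger by a factor of 2.861.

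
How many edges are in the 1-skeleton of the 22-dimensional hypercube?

Number of 1-faces = C(22,1)·2^(22-1) = 22·2097152 = 46137344.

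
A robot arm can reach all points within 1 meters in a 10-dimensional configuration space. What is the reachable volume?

V = π^5/120 ≈ 2.55016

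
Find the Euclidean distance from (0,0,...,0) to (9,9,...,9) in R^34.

The space diagonal of an n-cube of side s is s√n. Here 9·√34 ≈ 52.4786.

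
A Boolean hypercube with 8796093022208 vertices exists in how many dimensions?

n = log_2(8796093022208) = 43.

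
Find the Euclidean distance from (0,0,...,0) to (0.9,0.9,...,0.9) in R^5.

||(0.9,0.9,...,0.9)|| = √(5)·0.9 ≈ 2.01246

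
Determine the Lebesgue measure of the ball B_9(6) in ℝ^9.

The n-ball volume is π^(n/2)·r^n/Γ(n/2+1). With n=9, r=6: V = 11943936·π^4/35 ≈ 3.32414e+07.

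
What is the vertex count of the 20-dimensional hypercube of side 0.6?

Number of vertices = 2^20 = 1048576.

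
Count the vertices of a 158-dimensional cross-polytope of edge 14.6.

An n-cross-polytope has 2n vertices; here n = 158, giving 316.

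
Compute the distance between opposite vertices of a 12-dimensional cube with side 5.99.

d = √(5.99² + 5.99² + ... + 5.99²) [12 terms] = √(12·5.99²) = 5.99√12 ≈ 20.75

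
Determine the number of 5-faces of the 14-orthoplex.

An n-cross-polytope has 2^(k+1)·C(n,k+1) k-faces. Here 2^6·C(14,6) = 64·3003 = 192192.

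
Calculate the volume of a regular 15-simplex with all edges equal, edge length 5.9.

For a regular n-simplex with edge a, V = (a^n / n!)·√((n+1)/2^n). With a=5.9, n=15: V ≈ 0.0061747.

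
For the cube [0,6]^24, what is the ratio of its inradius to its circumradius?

r_in = 6/2 (half the side); r_out = 6√24/2 (half the diagonal). Ratio = 1/√24 ≈ 0.204124.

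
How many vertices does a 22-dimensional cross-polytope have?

Number of vertices = 2n = 44.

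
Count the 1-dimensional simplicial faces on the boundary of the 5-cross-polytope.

Number of 1-faces = 2^(1+1) · C(5,1+1) = 4 · 10 = 40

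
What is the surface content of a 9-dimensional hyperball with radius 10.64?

S = n·V_n(r)/r = 9·V_9(10.64)/10.64 (volume-to-surface relation), giving 4.87633e+09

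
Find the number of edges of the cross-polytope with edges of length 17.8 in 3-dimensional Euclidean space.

An n-cross-polytope has 2^(k+1)·C(n,k+1) k-faces. Here 2^2·C(3,2) = 4·3 = 12.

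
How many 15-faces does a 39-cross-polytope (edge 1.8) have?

Each 15-face is the convex hull of 16 vertices, one chosen as ±e_i from each of 16 distinct axes: 2^16·C(39,16) = 2471445200240640.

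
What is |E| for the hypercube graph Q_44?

The 44-cube has n·2^(n-1) = 44·2^43 = 44·8796093022208 = 387028092977152 edges.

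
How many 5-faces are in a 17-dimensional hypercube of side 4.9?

An n-cube has C(n,k)·2^(n-k) k-faces. Here C(17,5)·2^12 = 6188·4096 = 25346048.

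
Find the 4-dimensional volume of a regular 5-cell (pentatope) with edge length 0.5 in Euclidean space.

Volume = 0.5^4 · √(5/2^4) / 4! ≈ 0.00145577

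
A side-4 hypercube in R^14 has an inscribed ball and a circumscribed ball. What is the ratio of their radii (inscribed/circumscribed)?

r_in = 4/2 (half the side); r_out = 4√14/2 (half the diagonal). Ratio = 1/√14 ≈ 0.267261.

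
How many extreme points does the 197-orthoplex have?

An n-cross-polytope has 2n vertices; here n = 197, giving 394.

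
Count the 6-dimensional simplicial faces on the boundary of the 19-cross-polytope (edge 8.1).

f_6(19-orthoplex) = 2^7 · (19 choose 7) = 6449664.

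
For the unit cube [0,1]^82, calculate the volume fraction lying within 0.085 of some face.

Shell fraction = 1 - (1-0.17)^82 ≈ 0.9999997686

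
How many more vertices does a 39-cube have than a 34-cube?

The 39-cube has 2^39 = 549755813888 vertices. The 34-cube has 2^34 = 17179869184 vertices. Difference: 549755813888 - 17179869184 = 532575944704.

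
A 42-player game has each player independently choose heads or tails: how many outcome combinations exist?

Each vertex is a binary string of length 42, so there are 2^42 = 4398046511104.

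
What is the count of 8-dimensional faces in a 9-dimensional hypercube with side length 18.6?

Choose 8 of 9 axes to span the face (C(9,8) = 9 ways), then fix each of the remaining 1 coordinate at one of its two extreme values (2^1 = 2 ways): 9·2 = 18.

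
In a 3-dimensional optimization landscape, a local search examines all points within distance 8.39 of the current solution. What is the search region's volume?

Volume = π^{3/2}·(8.39)^3/Γ(5/2) ≈ 2473.86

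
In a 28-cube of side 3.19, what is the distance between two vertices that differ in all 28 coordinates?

d = √(3.19² + 3.19² + ... + 3.19²) [28 terms] = √(28·3.19²) = 3.19√28 ≈ 16.8799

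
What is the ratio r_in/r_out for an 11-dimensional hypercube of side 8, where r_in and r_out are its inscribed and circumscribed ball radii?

Ratio = (s/2)/(s√11/2) = 11^(-1/2) ≈ 0.301511.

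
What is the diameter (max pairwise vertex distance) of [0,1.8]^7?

||(1.8,1.8,...,1.8)|| = √(7)·1.8 ≈ 4.76235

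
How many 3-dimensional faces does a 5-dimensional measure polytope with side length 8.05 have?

Choose 3 of 5 axes to span the face (C(5,3) = 10 ways), then fix each of the remaining 2 coordinates at one of its two extreme values (2^2 = 4 ways): 10·4 = 40.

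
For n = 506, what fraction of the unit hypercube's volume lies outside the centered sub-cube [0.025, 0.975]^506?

1 - (1 - 2·0.025)^506 = 1 - 0.95^506 ≈ 1 - 5.347e-12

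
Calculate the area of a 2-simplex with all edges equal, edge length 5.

Area = (√3/4) · 5² = 10.8253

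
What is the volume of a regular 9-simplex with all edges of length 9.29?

Volume = 9.29^9 · √(10/2^9) / 9! ≈ 198.492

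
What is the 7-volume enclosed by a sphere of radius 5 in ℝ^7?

Volume = π^{7/2}·(5)^7/Γ(9/2) = 250000·π^3/21 ≈ 369122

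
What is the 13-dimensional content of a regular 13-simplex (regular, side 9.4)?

V = (9.4^13 / 13!) · √((13+1) / 2^13) ≈ 29.6996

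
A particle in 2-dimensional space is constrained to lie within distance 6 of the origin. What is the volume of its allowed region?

The n-ball volume is π^(n/2)·r^n/Γ(n/2+1). With n=2, r=6: V = 36·π ≈ 113.097.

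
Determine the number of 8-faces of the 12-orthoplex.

Number of 8-faces = 2^(8+1) · C(12,8+1) = 512 · 220 = 112640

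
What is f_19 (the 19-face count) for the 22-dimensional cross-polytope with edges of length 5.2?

f_19(22-orthoplex) = 2^20 · (22 choose 20) = 242221056.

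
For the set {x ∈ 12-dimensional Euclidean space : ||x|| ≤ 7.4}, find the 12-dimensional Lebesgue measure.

V_12(7.4) = π^(12/2) · (7.4)^12 / Γ(12/2 + 1) ≈ 3.60037e+10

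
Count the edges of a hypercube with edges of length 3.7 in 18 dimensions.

The 18-cube has n·2^(n-1) = 18·2^17 = 18·131072 = 2359296 edges.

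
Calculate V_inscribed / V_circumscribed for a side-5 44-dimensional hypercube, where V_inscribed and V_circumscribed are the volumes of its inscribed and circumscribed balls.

V_in / V_out = (r_in/r_out)^44 = (1/√44)^44 = 44^(-44/2) ≈ 6.98299e-37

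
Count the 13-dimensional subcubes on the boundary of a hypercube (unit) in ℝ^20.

Number of 13-faces = C(20,13) · 2^(20-13) = 77520 · 128 = 9922560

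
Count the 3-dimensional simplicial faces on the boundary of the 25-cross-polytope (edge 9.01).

f_3(25-orthoplex) = 2^4 · (25 choose 4) = 202400.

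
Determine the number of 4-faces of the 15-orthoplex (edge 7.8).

Number of 4-faces = 2^(4+1) · C(15,4+1) = 32 · 3003 = 96096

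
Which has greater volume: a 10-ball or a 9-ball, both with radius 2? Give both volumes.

V_10(2) ≈ 2611.37. V_9(2) ≈ 1688.84. The 10-ball is larger.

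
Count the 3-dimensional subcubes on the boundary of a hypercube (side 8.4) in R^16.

An n-cube has C(n,k)·2^(n-k) k-faces. Here C(16,3)·2^13 = 560·8192 = 4587520.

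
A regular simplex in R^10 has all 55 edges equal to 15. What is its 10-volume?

V = (15^10 / 10!) · √((10+1) / 2^10) ≈ 16470.1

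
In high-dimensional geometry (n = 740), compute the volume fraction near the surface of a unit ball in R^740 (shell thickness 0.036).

1 - (1-0.036)^740 ≈ 1 - 1.648e-12 ≈ (100 - 1.65e-10)%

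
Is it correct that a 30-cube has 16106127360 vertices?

False. The 30-cube has 2^30 = 1073741824 vertices.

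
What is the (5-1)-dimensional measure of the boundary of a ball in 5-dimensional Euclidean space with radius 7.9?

S = n·V_n(r)/r = 5·V_5(7.9)/7.9 (volume-to-surface relation), giving 102513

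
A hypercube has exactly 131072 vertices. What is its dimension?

Since 2^n = 131072, we have n = 17.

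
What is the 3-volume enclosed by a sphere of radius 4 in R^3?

Volume = π^{3/2}·(4)^3/Γ(5/2) = 256·π/3 ≈ 268.083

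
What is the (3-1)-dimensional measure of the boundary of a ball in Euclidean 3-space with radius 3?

The surface area of an n-ball is 2π^(n/2) r^(n-1) / Γ(n/2). For n=3, r=3: 4πr² = 4π·(3)² ≈ 113.097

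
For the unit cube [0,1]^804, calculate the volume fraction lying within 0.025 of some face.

Shell fraction = 1 - (1-0.05)^804 ≈ 1 - 1.23e-18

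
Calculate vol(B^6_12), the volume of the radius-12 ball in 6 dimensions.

Volume = π^{6/2}·(12)^6/Γ(4) = 497664·π^3 ≈ 1.54307e+07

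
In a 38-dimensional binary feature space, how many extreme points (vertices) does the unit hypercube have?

Number of vertices = 2^38 = 274877906944.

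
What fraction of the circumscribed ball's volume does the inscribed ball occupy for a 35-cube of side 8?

The radii are 8/2 and 8√35/2, so the volume ratio is (1/√35)^35 = 35^{-35/2} ≈ 9.52378e-28.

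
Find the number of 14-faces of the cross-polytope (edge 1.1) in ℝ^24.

An n-cross-polytope has 2^(k+1)·C(n,k+1) k-faces. Here 2^15·C(24,15) = 32768·1307504 = 42844291072.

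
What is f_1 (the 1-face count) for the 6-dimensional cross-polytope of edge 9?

f_1(6-orthoplex) = 2^2 · (6 choose 2) = 60.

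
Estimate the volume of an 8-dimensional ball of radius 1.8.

Volume = π^{8/2}·(1.8)^8/Γ(5) ≈ 447.268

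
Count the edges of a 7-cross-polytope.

Number of 1-faces = 2^(1+1) · C(7,1+1) = 4 · 21 = 84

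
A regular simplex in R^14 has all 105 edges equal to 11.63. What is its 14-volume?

Volume = 11.63^14 · √(15/2^14) / 14! ≈ 287.437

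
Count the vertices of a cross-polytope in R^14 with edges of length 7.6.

An n-cross-polytope has 2n vertices; here n = 14, giving 28.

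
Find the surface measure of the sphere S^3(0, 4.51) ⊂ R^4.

S_4(4.51) = 2·π^(4/2)·(4.51)^3 / Γ(4/2) ≈ 1810.75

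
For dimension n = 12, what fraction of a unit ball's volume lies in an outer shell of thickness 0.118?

1 - (1-0.118)^12 ≈ 0.778373 ≈ 77.84%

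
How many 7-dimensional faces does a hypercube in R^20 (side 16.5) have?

Number of 7-faces = C(20,7) · 2^(20-7) = 77520 · 8192 = 635043840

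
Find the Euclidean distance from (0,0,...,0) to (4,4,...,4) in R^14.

Diagonal = √14 · 4 ≈ 14.9666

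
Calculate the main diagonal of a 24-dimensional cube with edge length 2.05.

d = √(2.05² + 2.05² + ... + 2.05²) [24 terms] = √(24·2.05²) = 2.05√24 ≈ 10.0429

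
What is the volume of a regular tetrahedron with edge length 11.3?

Volume = (√2/12) · 11.3³ = 170.047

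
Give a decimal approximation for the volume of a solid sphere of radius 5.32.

The n-ball volume is π^(n/2)·r^n/Γ(n/2+1). With n=3, r=5.32: V ≈ 630.701.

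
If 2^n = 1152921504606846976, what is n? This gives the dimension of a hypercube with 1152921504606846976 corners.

The n-cube has 2^n vertices, and 1152921504606846976 = 2^60, so n = 60.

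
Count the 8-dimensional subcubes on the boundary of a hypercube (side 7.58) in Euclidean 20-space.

Choose 8 of 20 axes to span the face (C(20,8) = 125970 ways), then fix each of the remaining 12 coordinates at one of its two extreme values (2^12 = 4096 ways): 125970·4096 = 515973120.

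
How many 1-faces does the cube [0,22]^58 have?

Each of the 2^58 = 288230376151711744 vertices has degree 58; total edges = 58·2^58/2 = 8358680908399640576.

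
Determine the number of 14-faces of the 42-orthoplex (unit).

f_14(42-orthoplex) = 2^15 · (42 choose 15) = 3233298108121088.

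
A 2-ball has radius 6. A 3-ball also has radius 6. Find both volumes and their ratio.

V_2(6) ≈ 113.097. V_3(6) ≈ 904.779. Ratio V_2/V_3 ≈ 0.125.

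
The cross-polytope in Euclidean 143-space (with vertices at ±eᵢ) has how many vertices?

The 143-dimensional cross-polytope has 2n = 2·143 = 286 vertices.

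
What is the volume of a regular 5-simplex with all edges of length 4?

Volume = 4^5 · √(6/2^5) / 5! ≈ 3.69504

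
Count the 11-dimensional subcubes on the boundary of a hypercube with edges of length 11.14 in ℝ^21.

f_11(21-cube) = (21 choose 11) · 2^10 = 361181184.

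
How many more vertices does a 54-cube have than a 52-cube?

The 54-cube has 2^54 = 18014398509481984 vertices. The 52-cube has 2^52 = 4503599627370496 vertices. Difference: 18014398509481984 - 4503599627370496 = 13510798882111488.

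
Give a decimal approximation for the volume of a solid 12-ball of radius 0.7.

The n-ball volume is π^(n/2)·r^n/Γ(n/2+1). With n=12, r=0.7: V ≈ 0.0184818.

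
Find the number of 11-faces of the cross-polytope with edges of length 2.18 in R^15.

Each 11-face is the convex hull of 12 vertices, one chosen as ±e_i from each of 12 distinct axes: 2^12·C(15,12) = 1863680.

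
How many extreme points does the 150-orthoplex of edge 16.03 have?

The vertices are ±e_1, ..., ±e_150, so there are 2·150 = 300.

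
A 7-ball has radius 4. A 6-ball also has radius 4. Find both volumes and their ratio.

V_7(4) ≈ 77410.6. V_6(4) ≈ 21167. Ratio V_7/V_6 ≈ 3.657.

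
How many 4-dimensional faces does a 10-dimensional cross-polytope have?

Each 4-face is the convex hull of 5 vertices, one chosen as ±e_i from each of 5 distinct axes: 2^5·C(10,5) = 8064.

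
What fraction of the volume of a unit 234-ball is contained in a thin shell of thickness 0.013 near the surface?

1 - (1-0.013)^234 ≈ 0.953203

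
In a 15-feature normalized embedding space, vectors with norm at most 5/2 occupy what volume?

The n-ball volume is π^(n/2)·r^n/Γ(n/2+1). With n=15, r=5/2: V = 1220703125·π^7/10378368 ≈ 355247.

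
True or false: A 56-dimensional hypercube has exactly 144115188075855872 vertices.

False. The 56-cube has 2^56 = 72057594037927936 vertices.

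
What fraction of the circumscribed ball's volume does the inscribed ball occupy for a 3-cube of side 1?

Volume scales as r^n, and r_in/r_out = 1/√3, giving (1/√3)^3 ≈ 0.19245.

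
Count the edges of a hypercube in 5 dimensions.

The 5-cube has n·2^(n-1) = 5·2^4 = 5·16 = 80 edges.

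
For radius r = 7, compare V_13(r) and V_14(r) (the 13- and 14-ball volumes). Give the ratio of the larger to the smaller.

V_13(7) ≈ 8.82299e+10, V_14(7) ≈ 4.06435e+11. The 14-ball is larger by a factor of 4.607.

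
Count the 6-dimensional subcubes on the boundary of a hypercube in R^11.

Choose 6 of 11 axes to span the face (C(11,6) = 462 ways), then fix each of the remaining 5 coordinates at one of its two extreme values (2^5 = 32 ways): 462·32 = 14784.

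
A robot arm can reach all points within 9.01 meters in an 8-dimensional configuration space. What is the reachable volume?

The n-ball volume is π^(n/2)·r^n/Γ(n/2+1). With n=8, r=9.01: V ≈ 1.76273e+08.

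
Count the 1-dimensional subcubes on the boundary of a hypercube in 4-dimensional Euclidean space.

Choose 1 of 4 axes to span the face (C(4,1) = 4 ways), then fix each of the remaining 3 coordinates at one of its two extreme values (2^3 = 8 ways): 4·8 = 32.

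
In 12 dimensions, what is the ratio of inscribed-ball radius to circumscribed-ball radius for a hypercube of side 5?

Ratio = (s/2)/(s√12/2) = 12^(-1/2) ≈ 0.288675.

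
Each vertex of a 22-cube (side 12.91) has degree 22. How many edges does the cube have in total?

Each of the 2^22 = 4194304 vertices has degree 22; total edges = 22·2^22/2 = 46137344.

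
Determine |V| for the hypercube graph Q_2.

Each vertex is a binary string of length 2, so there are 2^2 = 4.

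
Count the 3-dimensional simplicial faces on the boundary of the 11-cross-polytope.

f_3(11-orthoplex) = 2^4 · (11 choose 4) = 5280.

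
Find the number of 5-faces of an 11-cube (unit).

Number of 5-faces = C(11,5) · 2^(11-5) = 462 · 64 = 29568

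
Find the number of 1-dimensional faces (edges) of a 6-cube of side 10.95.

Each of the 2^6 = 64 vertices has degree 6; total edges = 6·2^6/2 = 192.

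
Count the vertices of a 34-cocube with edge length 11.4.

The 34-dimensional cross-polytope has 2n = 2·34 = 68 vertices.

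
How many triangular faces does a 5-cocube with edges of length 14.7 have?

An n-cross-polytope has 2^(k+1)·C(n,k+1) k-faces. Here 2^3·C(5,3) = 8·10 = 80.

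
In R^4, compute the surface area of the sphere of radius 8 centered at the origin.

|∂B_4(8)| = 1024·π^2 ≈ 10106.5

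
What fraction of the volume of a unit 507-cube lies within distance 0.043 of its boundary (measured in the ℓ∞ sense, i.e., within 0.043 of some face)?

1 - (1 - 2·0.043)^507 = 1 - 0.914^507 ≈ 1 - 1.584e-20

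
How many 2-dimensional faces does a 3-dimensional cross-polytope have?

f_2(3-orthoplex) = 2^3 · (3 choose 3) = 8.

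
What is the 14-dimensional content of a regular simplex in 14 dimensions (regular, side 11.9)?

Volume = 11.9^14 · √(15/2^14) / 14! ≈ 396.355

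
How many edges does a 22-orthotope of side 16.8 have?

The 22-cube has n·2^(n-1) = 22·2^21 = 22·2097152 = 46137344 edges.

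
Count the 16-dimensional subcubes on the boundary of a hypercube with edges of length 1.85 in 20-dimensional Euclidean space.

Number of 16-faces = C(20,16) · 2^(20-16) = 4845 · 16 = 77520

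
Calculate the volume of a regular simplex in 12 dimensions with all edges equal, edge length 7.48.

V_12 = √(13) · 7.48^12 / (12! · 2^(12/2)) ≈ 3.60806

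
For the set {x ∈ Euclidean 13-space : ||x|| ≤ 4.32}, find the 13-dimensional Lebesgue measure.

Volume = π^{13/2}·(4.32)^13/Γ(15/2) ≈ 1.662e+08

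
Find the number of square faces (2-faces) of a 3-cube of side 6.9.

Number of 2-faces = C(3,2) · 2^(3-2) = 3 · 2 = 6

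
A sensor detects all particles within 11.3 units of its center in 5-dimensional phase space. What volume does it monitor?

V_5(11.3) = π^(5/2) · (11.3)^5 / Γ(5/2 + 1) ≈ 969819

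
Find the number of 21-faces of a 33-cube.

Number of 21-faces = C(33,21) · 2^(33-21) = 354817320 · 4096 = 1453331742720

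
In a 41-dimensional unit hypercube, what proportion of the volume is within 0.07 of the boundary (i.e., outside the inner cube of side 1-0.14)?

1 - (1 - 2·0.07)^41 = 1 - 0.86^41 ≈ 0.997937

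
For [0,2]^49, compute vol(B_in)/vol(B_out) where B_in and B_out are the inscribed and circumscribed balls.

The radii are 2/2 and 2√49/2, so the volume ratio is (1/√49)^49 = 49^{-49/2} ≈ 3.89221e-42.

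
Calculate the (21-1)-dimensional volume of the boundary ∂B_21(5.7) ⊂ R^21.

S = n·V_n(r)/r = 21·V_21(5.7)/5.7 (volume-to-surface relation), giving 3.83941e+14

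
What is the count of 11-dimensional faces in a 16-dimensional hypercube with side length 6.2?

Choose 11 of 16 axes to span the face (C(16,11) = 4368 ways), then fix each of the remaining 5 coordinates at one of its two extreme values (2^5 = 32 ways): 4368·32 = 139776.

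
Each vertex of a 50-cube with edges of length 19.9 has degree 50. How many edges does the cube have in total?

An n-cube has n·2^(n-1) edges. With n = 50: 50·562949953421312 = 28147497671065600.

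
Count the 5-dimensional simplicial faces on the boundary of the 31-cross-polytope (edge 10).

Each 5-face is the convex hull of 6 vertices, one chosen as ±e_i from each of 6 distinct axes: 2^6·C(31,6) = 47121984.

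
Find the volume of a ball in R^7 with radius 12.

The n-ball volume is π^(n/2)·r^n/Γ(n/2+1). With n=7, r=12: V = 191102976·π^3/35 ≈ 1.69297e+08.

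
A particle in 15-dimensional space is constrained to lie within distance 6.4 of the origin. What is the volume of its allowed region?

The n-ball volume is π^(n/2)·r^n/Γ(n/2+1). With n=15, r=6.4: V ≈ 4.72204e+11.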